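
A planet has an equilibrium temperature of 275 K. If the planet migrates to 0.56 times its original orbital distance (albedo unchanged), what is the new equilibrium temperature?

T_eq ≈ 367 K

T_eq ∝ L^(1/4) · d^(−1/2).
T′ = 275 / 0.56^(1/2) = 367 K.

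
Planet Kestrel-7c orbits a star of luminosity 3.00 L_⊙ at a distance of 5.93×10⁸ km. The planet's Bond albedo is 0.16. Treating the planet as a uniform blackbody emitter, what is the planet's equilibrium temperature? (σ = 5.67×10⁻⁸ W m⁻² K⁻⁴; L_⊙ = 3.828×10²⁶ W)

T_eq ≈ 176 K

d = 5.93×10⁸ km = 5.93×10¹¹ m.
L = 3.00 × 3.828×10²⁶ = 1.15×10²⁷ W.
Flux: S = L/(4πd²) = 1.15×10²⁷/(4π×(5.93×10¹¹)²) = 260 W m⁻².
Energy balance: absorbed = emitted ⇒ πR²·S(1−A) = 4πR²·σT_eq⁴, so T_eq⁴ = S(1−A)/(4σ).
T_eq = [260 × 0.84 / (4 × 5.67×10⁻⁸)]^(1/4) = (9.63×10⁸)^(1/4) = 176 K.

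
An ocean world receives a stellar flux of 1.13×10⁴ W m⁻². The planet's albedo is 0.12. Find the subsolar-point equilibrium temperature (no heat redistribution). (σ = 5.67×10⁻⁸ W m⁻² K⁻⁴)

At the subsolar point the surface absorbs S(1−A) and emits σT⁴ per unit area — no factor of 4, since only the local patch is in balance.
T = [1.13×10⁴ × 0.88 / 5.67×10⁻⁸]^(1/4) = (1.75×10¹¹)^(1/4) = 647 K.

T_ss ≈ 647 K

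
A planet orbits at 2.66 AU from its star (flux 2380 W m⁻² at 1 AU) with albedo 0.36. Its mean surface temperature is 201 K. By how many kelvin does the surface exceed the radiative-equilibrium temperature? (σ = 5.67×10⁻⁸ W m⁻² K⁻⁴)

S = 2380/2.66² = 336.4 W m⁻².
T_eq = [S(1−A)/(4σ)]^(1/4) = [336.4×0.64/(4×5.67×10⁻⁸)]^(1/4) = 175.5 K.
ΔT = T_surf − T_eq = 201 − 175.5.

ΔT ≈ 25.5 K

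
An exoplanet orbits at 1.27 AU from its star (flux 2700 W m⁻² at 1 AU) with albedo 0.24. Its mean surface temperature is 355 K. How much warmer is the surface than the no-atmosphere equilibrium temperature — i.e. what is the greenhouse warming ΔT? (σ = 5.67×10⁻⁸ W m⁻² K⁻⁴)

S = 2700/1.27² = 1674 W m⁻².
T_eq = [S(1−A)/(4σ)]^(1/4) = [1674×0.76/(4×5.67×10⁻⁸)]^(1/4) = 273.7 K.
ΔT = T_surf − T_eq = 355 − 273.7.

ΔT ≈ 81.3 K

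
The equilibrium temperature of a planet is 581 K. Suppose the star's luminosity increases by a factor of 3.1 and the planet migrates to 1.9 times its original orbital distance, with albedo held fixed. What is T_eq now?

T_eq ∝ L^(1/4) · d^(−1/2).
T′ = 581 × 3.1^(1/4) / 1.9^(1/2) = 559 K.

T_eq ≈ 559 K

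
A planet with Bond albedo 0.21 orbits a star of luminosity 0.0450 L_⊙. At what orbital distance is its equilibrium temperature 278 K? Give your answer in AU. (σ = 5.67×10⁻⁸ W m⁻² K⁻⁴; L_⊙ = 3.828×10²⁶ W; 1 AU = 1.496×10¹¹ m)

d ≈ 0.189 AU

L = 0.0450 × 3.828×10²⁶ = 1.72×10²⁵ W.
From T_eq⁴ = L(1−A)/(16πσd²): d = √[L(1−A)/(16πσT_eq⁴)].
d = √[1.72×10²⁵ × 0.79 / (16π × 5.67×10⁻⁸ × (278)⁴)] = 2.83×10¹⁰ m = 0.189 AU.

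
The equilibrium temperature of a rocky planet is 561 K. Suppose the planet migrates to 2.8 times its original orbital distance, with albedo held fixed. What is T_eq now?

T_eq ≈ 335 K

T_eq ∝ L^(1/4) · d^(−1/2).
T′ = 561 / 2.8^(1/2) = 335 K.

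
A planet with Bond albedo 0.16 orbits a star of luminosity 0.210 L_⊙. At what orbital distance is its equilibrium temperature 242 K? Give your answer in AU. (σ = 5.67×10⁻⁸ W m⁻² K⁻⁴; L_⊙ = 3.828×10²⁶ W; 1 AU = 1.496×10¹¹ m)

d ≈ 0.556 AU

L = 0.210 × 3.828×10²⁶ = 8.04×10²⁵ W.
From T_eq⁴ = L(1−A)/(16πσd²): d = √[L(1−A)/(16πσT_eq⁴)].
d = √[8.04×10²⁵ × 0.84 / (16π × 5.67×10⁻⁸ × (242)⁴)] = 8.31×10¹⁰ m = 0.556 AU.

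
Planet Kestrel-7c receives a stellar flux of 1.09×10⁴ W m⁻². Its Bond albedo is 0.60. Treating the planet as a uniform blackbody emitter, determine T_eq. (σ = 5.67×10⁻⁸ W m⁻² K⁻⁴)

Energy balance: absorbed = emitted ⇒ πR²·S(1−A) = 4πR²·σT_eq⁴, so T_eq⁴ = S(1−A)/(4σ).
T_eq = [1.09×10⁴ × 0.40 / (4 × 5.67×10⁻⁸)]^(1/4) = (1.92×10¹⁰)^(1/4) = 372 K.

T_eq ≈ 372 K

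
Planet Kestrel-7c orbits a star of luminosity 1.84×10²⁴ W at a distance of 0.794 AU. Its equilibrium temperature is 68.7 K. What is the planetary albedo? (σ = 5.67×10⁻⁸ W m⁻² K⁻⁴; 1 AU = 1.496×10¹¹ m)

A ≈ 0.51

d = 0.794 AU = 1.19×10¹¹ m.
Flux: S = L/(4πd²) = 1.84×10²⁴/(4π×(1.19×10¹¹)²) = 10.4 W m⁻².
From T_eq⁴ = S(1−A)/(4σ): 1−A = 4σT_eq⁴/S.
1−A = 4 × 5.67×10⁻⁸ × (68.7)⁴ / 10.4 = 0.487.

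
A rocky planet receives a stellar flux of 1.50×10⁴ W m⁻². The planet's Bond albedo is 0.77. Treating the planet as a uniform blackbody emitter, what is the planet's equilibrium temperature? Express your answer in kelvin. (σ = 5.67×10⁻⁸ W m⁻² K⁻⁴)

T_eq ≈ 351 K

Energy balance: absorbed = emitted ⇒ πR²·S(1−A) = 4πR²·σT_eq⁴, so T_eq⁴ = S(1−A)/(4σ).
T_eq = [1.50×10⁴ × 0.23 / (4 × 5.67×10⁻⁸)]^(1/4) = (1.52×10¹⁰)^(1/4) = 351 K.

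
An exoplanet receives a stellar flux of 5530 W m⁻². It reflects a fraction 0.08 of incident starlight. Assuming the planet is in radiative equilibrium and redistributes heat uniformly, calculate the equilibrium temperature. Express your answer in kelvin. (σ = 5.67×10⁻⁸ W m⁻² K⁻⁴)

Energy balance: absorbed = emitted ⇒ πR²·S(1−A) = 4πR²·σT_eq⁴, so T_eq⁴ = S(1−A)/(4σ).
T_eq = [5530 × 0.92 / (4 × 5.67×10⁻⁸)]^(1/4) = (2.24×10¹⁰)^(1/4) = 387 K.

T_eq ≈ 387 K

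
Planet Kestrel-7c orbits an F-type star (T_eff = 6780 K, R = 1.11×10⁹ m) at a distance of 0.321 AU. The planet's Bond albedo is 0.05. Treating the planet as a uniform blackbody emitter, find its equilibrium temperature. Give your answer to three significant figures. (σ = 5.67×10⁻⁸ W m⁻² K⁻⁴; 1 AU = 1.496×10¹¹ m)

T_eq ≈ 720 K

d = 0.321 AU = 4.80×10¹⁰ m.
L = 4πR_⋆²σT_⋆⁴ = 4π(1.11×10⁹)² × 5.67×10⁻⁸ × (6780)⁴ = 1.86×10²⁷ W.
S = L/(4πd²) = 6.40×10⁴ W m⁻².
Energy balance: absorbed = emitted ⇒ πR²·S(1−A) = 4πR²·σT_eq⁴, so T_eq⁴ = S(1−A)/(4σ).
T_eq = [6.40×10⁴ × 0.95 / (4 × 5.67×10⁻⁸)]^(1/4) = (2.68×10¹¹)^(1/4) = 720 K.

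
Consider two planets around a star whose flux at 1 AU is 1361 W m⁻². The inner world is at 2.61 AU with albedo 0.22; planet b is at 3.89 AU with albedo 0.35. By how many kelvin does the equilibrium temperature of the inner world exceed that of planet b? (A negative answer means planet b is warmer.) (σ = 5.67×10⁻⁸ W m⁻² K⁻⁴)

T_eq = [S₀(1−A)/(4σd²)]^(1/4), so T ∝ (1−A)^(1/4) / √d.
T₁ = [1361×0.78/(4×5.67×10⁻⁸×2.61²)]^(1/4) = 161.90 K.
T₂ = [1361×0.65/(4×5.67×10⁻⁸×3.89²)]^(1/4) = 126.71 K.

ΔT ≈ 35.2 K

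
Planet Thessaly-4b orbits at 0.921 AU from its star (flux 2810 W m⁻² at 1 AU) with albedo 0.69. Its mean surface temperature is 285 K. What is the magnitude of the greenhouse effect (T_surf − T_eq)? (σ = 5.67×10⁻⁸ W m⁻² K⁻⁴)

ΔT ≈ 25.6 K

S = 2810/0.921² = 3313 W m⁻².
T_eq = [S(1−A)/(4σ)]^(1/4) = [3313×0.31/(4×5.67×10⁻⁸)]^(1/4) = 259.4 K.
ΔT = T_surf − T_eq = 285 − 259.4.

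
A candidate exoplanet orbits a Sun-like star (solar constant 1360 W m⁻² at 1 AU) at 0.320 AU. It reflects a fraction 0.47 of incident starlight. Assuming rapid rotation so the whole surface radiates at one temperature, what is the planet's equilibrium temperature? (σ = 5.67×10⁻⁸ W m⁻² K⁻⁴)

Flux at 0.320 AU: S = 1360/0.320² = 1.33×10⁴ W m⁻².
Energy balance: absorbed = emitted ⇒ πR²·S(1−A) = 4πR²·σT_eq⁴, so T_eq⁴ = S(1−A)/(4σ).
T_eq = [1.33×10⁴ × 0.53 / (4 × 5.67×10⁻⁸)]^(1/4) = (3.10×10¹⁰)^(1/4) = 420 K.

T_eq ≈ 420 K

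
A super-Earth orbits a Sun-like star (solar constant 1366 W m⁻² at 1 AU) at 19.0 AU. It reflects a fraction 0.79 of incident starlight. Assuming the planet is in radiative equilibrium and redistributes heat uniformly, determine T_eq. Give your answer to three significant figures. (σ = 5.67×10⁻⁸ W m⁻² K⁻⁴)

T_eq ≈ 43.3 K

Flux at 19.0 AU: S = 1366/19.0² = 3.78 W m⁻².
Energy balance: absorbed = emitted ⇒ πR²·S(1−A) = 4πR²·σT_eq⁴, so T_eq⁴ = S(1−A)/(4σ).
T_eq = [3.78 × 0.21 / (4 × 5.67×10⁻⁸)]^(1/4) = (3.50×10⁶)^(1/4) = 43.3 K.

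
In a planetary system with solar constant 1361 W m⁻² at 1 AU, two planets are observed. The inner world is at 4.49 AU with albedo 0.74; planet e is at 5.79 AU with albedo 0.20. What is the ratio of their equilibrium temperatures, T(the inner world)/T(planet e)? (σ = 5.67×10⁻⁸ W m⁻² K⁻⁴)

T₁/T₂ ≈ 0.857

T_eq = [S₀(1−A)/(4σd²)]^(1/4), so T ∝ (1−A)^(1/4) / √d.
T₁ = [1361×0.26/(4×5.67×10⁻⁸×4.49²)]^(1/4) = 93.79 K.
T₂ = [1361×0.80/(4×5.67×10⁻⁸×5.79²)]^(1/4) = 109.39 K.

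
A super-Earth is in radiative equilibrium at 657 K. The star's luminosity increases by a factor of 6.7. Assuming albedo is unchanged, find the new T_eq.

T_eq ∝ L^(1/4) · d^(−1/2).
T′ = 657 × 6.7^(1/4) = 1060 K.

T_eq ≈ 1060 K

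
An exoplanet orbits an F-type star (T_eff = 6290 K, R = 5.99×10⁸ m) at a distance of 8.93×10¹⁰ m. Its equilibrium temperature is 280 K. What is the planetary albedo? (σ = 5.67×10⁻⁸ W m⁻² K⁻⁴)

A ≈ 0.65

L = 4πR_⋆²σT_⋆⁴ = 4π(5.99×10⁸)² × 5.67×10⁻⁸ × (6290)⁴ = 4.00×10²⁶ W.
S = L/(4πd²) = 3990 W m⁻².
From T_eq⁴ = S(1−A)/(4σ): 1−A = 4σT_eq⁴/S.
1−A = 4 × 5.67×10⁻⁸ × (280)⁴ / 3990 = 0.349.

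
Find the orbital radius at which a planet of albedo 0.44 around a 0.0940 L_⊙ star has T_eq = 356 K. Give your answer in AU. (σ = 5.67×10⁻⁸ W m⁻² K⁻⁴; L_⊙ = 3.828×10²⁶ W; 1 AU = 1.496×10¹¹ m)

d ≈ 0.140 AU

L = 0.0940 × 3.828×10²⁶ = 3.60×10²⁵ W.
From T_eq⁴ = L(1−A)/(16πσd²): d = √[L(1−A)/(16πσT_eq⁴)].
d = √[3.60×10²⁵ × 0.56 / (16π × 5.67×10⁻⁸ × (356)⁴)] = 2.10×10¹⁰ m = 0.140 AU.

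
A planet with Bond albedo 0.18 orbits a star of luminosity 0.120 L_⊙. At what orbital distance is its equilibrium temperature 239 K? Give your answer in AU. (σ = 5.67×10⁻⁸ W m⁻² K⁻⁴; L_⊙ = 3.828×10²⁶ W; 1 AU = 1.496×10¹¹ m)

L = 0.120 × 3.828×10²⁶ = 4.59×10²⁵ W.
From T_eq⁴ = L(1−A)/(16πσd²): d = √[L(1−A)/(16πσT_eq⁴)].
d = √[4.59×10²⁵ × 0.82 / (16π × 5.67×10⁻⁸ × (239)⁴)] = 6.36×10¹⁰ m = 0.425 AU.

d ≈ 0.425 AU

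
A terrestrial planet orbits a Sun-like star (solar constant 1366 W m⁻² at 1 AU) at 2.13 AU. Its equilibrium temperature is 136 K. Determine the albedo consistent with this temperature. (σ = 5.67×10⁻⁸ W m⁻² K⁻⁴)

Flux at 2.13 AU: S = 1366/2.13² = 301 W m⁻².
From T_eq⁴ = S(1−A)/(4σ): 1−A = 4σT_eq⁴/S.
1−A = 4 × 5.67×10⁻⁸ × (136)⁴ / 301 = 0.258.

A ≈ 0.74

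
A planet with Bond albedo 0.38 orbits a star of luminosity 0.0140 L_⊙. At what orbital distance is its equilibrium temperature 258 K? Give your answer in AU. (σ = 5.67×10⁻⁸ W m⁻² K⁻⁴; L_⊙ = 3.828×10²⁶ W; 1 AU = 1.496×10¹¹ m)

d ≈ 0.108 AU

L = 0.0140 × 3.828×10²⁶ = 5.36×10²⁴ W.
From T_eq⁴ = L(1−A)/(16πσd²): d = √[L(1−A)/(16πσT_eq⁴)].
d = √[5.36×10²⁴ × 0.62 / (16π × 5.67×10⁻⁸ × (258)⁴)] = 1.62×10¹⁰ m = 0.108 AU.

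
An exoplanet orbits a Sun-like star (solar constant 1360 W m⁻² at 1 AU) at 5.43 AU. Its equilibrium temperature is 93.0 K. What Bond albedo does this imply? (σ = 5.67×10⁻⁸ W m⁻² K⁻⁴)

Flux at 5.43 AU: S = 1360/5.43² = 46.1 W m⁻².
From T_eq⁴ = S(1−A)/(4σ): 1−A = 4σT_eq⁴/S.
1−A = 4 × 5.67×10⁻⁸ × (93.0)⁴ / 46.1 = 0.368.

A ≈ 0.63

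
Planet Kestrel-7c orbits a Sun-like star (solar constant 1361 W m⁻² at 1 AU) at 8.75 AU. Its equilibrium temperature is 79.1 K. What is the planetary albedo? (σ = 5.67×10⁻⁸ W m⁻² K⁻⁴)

Flux at 8.75 AU: S = 1361/8.75² = 17.8 W m⁻².
From T_eq⁴ = S(1−A)/(4σ): 1−A = 4σT_eq⁴/S.
1−A = 4 × 5.67×10⁻⁸ × (79.1)⁴ / 17.8 = 0.499.

A ≈ 0.50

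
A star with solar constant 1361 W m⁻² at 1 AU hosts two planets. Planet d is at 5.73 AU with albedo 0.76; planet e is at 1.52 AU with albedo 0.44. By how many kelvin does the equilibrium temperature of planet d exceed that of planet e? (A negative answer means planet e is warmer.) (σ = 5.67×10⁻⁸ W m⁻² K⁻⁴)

ΔT ≈ -113.9 K

T_eq = [S₀(1−A)/(4σd²)]^(1/4), so T ∝ (1−A)^(1/4) / √d.
T₁ = [1361×0.24/(4×5.67×10⁻⁸×5.73²)]^(1/4) = 81.38 K.
T₂ = [1361×0.56/(4×5.67×10⁻⁸×1.52²)]^(1/4) = 195.29 K.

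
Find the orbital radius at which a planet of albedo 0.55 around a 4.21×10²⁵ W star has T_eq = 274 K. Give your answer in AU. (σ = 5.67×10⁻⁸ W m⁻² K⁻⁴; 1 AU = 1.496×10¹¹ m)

d ≈ 0.230 AU

From T_eq⁴ = L(1−A)/(16πσd²): d = √[L(1−A)/(16πσT_eq⁴)].
d = √[4.21×10²⁵ × 0.45 / (16π × 5.67×10⁻⁸ × (274)⁴)] = 3.43×10¹⁰ m = 0.230 AU.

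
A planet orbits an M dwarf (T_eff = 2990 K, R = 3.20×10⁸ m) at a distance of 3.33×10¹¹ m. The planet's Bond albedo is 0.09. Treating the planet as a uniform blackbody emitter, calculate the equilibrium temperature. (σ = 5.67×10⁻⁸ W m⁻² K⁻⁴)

T_eq ≈ 64.0 K

L = 4πR_⋆²σT_⋆⁴ = 4π(3.20×10⁸)² × 5.67×10⁻⁸ × (2990)⁴ = 5.83×10²⁴ W.
S = L/(4πd²) = 4.18 W m⁻².
Energy balance: absorbed = emitted ⇒ πR²·S(1−A) = 4πR²·σT_eq⁴, so T_eq⁴ = S(1−A)/(4σ).
T_eq = [4.18 × 0.91 / (4 × 5.67×10⁻⁸)]^(1/4) = (1.68×10⁷)^(1/4) = 64.0 K.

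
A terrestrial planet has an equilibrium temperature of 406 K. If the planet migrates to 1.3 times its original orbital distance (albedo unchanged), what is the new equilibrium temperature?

T_eq ≈ 356 K

T_eq ∝ L^(1/4) · d^(−1/2).
T′ = 406 / 1.3^(1/2) = 356 K.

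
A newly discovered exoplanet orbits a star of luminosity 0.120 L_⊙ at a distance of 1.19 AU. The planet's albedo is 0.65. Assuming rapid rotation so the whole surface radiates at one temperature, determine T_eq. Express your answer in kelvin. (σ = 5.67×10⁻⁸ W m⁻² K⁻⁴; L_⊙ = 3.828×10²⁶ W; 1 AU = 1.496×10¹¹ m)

T_eq ≈ 116 K

d = 1.19 AU = 1.78×10¹¹ m.
L = 0.120 × 3.828×10²⁶ = 4.59×10²⁵ W.
Flux: S = L/(4πd²) = 4.59×10²⁵/(4π×(1.78×10¹¹)²) = 115 W m⁻².
Energy balance: absorbed = emitted ⇒ πR²·S(1−A) = 4πR²·σT_eq⁴, so T_eq⁴ = S(1−A)/(4σ).
T_eq = [115 × 0.35 / (4 × 5.67×10⁻⁸)]^(1/4) = (1.78×10⁸)^(1/4) = 116 K.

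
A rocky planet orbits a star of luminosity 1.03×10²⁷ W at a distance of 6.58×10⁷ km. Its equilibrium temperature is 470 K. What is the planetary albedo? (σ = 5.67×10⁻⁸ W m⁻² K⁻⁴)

A ≈ 0.42

d = 6.58×10⁷ km = 6.58×10¹⁰ m.
Flux: S = L/(4πd²) = 1.03×10²⁷/(4π×(6.58×10¹⁰)²) = 1.89×10⁴ W m⁻².
From T_eq⁴ = S(1−A)/(4σ): 1−A = 4σT_eq⁴/S.
1−A = 4 × 5.67×10⁻⁸ × (470)⁴ / 1.89×10⁴ = 0.585.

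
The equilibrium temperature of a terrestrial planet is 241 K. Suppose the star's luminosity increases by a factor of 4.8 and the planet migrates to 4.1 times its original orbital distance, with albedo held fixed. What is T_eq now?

T_eq ∝ L^(1/4) · d^(−1/2).
T′ = 241 × 4.8^(1/4) / 4.1^(1/2) = 176 K.

T_eq ≈ 176 K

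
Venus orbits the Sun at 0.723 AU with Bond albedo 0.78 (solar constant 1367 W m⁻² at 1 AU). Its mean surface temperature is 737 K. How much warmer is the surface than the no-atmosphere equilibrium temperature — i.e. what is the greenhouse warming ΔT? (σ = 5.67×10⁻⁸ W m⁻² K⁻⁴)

S = 1367/0.723² = 2615 W m⁻².
T_eq = [S(1−A)/(4σ)]^(1/4) = [2615×0.22/(4×5.67×10⁻⁸)]^(1/4) = 224.4 K.
ΔT = T_surf − T_eq = 737 − 224.4.

ΔT ≈ 512.6 K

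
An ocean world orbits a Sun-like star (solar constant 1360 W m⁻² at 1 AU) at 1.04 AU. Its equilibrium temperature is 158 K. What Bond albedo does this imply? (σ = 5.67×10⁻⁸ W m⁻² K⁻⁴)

Flux at 1.04 AU: S = 1360/1.04² = 1260 W m⁻².
From T_eq⁴ = S(1−A)/(4σ): 1−A = 4σT_eq⁴/S.
1−A = 4 × 5.67×10⁻⁸ × (158)⁴ / 1260 = 0.112.

A ≈ 0.89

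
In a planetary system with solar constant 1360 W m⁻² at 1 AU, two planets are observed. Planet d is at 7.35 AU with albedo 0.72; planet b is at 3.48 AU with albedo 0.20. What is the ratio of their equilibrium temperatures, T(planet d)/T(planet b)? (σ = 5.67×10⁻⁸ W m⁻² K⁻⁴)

T_eq = [S₀(1−A)/(4σd²)]^(1/4), so T ∝ (1−A)^(1/4) / √d.
T₁ = [1360×0.28/(4×5.67×10⁻⁸×7.35²)]^(1/4) = 74.67 K.
T₂ = [1360×0.80/(4×5.67×10⁻⁸×3.48²)]^(1/4) = 141.08 K.

T₁/T₂ ≈ 0.529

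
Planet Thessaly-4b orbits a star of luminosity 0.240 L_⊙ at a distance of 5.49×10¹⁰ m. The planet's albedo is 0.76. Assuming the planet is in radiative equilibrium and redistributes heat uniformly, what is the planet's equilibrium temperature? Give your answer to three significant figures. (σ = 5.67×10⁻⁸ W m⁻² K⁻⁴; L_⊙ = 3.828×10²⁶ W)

T_eq ≈ 225 K

L = 0.240 × 3.828×10²⁶ = 9.19×10²⁵ W.
Flux: S = L/(4πd²) = 9.19×10²⁵/(4π×(5.49×10¹⁰)²) = 2430 W m⁻².
Energy balance: absorbed = emitted ⇒ πR²·S(1−A) = 4πR²·σT_eq⁴, so T_eq⁴ = S(1−A)/(4σ).
T_eq = [2430 × 0.24 / (4 × 5.67×10⁻⁸)]^(1/4) = (2.57×10⁹)^(1/4) = 225 K.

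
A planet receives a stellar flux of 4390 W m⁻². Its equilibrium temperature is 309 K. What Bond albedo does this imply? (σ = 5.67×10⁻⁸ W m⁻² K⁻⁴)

From T_eq⁴ = S(1−A)/(4σ): 1−A = 4σT_eq⁴/S.
1−A = 4 × 5.67×10⁻⁸ × (309)⁴ / 4390 = 0.471.

A ≈ 0.53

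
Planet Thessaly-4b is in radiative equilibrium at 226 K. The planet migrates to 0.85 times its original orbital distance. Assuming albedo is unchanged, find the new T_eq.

T_eq ≈ 245 K

T_eq ∝ L^(1/4) · d^(−1/2).
T′ = 226 / 0.85^(1/2) = 245 K.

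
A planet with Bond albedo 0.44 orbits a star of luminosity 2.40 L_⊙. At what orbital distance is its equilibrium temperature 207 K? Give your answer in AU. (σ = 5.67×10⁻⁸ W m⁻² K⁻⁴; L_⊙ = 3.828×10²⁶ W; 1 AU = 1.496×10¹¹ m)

d ≈ 2.10 AU

L = 2.40 × 3.828×10²⁶ = 9.19×10²⁶ W.
From T_eq⁴ = L(1−A)/(16πσd²): d = √[L(1−A)/(16πσT_eq⁴)].
d = √[9.19×10²⁶ × 0.56 / (16π × 5.67×10⁻⁸ × (207)⁴)] = 3.14×10¹¹ m = 2.10 AU.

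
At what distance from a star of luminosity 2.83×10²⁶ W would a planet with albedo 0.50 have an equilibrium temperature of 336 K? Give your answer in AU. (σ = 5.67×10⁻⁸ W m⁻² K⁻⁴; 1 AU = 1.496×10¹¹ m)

From T_eq⁴ = L(1−A)/(16πσd²): d = √[L(1−A)/(16πσT_eq⁴)].
d = √[2.83×10²⁶ × 0.50 / (16π × 5.67×10⁻⁸ × (336)⁴)] = 6.24×10¹⁰ m = 0.417 AU.

d ≈ 0.417 AU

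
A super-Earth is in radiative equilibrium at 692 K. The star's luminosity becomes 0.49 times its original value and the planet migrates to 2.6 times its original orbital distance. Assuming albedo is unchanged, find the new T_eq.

T_eq ∝ L^(1/4) · d^(−1/2).
T′ = 692 × 0.49^(1/4) / 2.6^(1/2) = 359 K.

T_eq ≈ 359 K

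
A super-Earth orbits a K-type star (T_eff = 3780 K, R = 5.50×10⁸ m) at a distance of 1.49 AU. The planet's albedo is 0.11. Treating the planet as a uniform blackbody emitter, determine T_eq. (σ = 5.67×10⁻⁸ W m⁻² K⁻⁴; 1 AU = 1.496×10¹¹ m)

T_eq ≈ 129 K

d = 1.49 AU = 2.23×10¹¹ m.
L = 4πR_⋆²σT_⋆⁴ = 4π(5.50×10⁸)² × 5.67×10⁻⁸ × (3780)⁴ = 4.40×10²⁵ W.
S = L/(4πd²) = 70.5 W m⁻².
Energy balance: absorbed = emitted ⇒ πR²·S(1−A) = 4πR²·σT_eq⁴, so T_eq⁴ = S(1−A)/(4σ).
T_eq = [70.5 × 0.89 / (4 × 5.67×10⁻⁸)]^(1/4) = (2.77×10⁸)^(1/4) = 129 K.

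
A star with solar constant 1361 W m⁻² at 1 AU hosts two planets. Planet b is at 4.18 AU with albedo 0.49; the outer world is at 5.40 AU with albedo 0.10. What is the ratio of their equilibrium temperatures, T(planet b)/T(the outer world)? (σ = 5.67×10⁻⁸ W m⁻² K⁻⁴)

T_eq = [S₀(1−A)/(4σd²)]^(1/4), so T ∝ (1−A)^(1/4) / √d.
T₁ = [1361×0.51/(4×5.67×10⁻⁸×4.18²)]^(1/4) = 115.04 K.
T₂ = [1361×0.90/(4×5.67×10⁻⁸×5.40²)]^(1/4) = 116.66 K.

T₁/T₂ ≈ 0.986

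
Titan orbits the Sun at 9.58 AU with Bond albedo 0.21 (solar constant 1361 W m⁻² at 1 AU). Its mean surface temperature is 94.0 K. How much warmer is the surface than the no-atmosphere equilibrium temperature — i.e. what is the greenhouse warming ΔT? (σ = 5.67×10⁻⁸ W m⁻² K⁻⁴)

S = 1361/9.58² = 14.83 W m⁻².
T_eq = [S(1−A)/(4σ)]^(1/4) = [14.83×0.79/(4×5.67×10⁻⁸)]^(1/4) = 84.8 K.
ΔT = T_surf − T_eq = 94 − 84.8.

ΔT ≈ 9.2 K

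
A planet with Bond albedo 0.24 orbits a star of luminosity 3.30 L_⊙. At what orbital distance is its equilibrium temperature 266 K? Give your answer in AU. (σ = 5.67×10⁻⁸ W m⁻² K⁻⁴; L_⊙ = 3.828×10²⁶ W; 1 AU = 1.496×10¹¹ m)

d ≈ 1.73 AU

L = 3.30 × 3.828×10²⁶ = 1.26×10²⁷ W.
From T_eq⁴ = L(1−A)/(16πσd²): d = √[L(1−A)/(16πσT_eq⁴)].
d = √[1.26×10²⁷ × 0.76 / (16π × 5.67×10⁻⁸ × (266)⁴)] = 2.59×10¹¹ m = 1.73 AU.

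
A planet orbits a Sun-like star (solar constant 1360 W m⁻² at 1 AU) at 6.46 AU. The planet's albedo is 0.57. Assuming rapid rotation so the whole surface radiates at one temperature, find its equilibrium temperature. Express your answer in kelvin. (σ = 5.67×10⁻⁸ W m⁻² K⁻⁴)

T_eq ≈ 88.7 K

Flux at 6.46 AU: S = 1360/6.46² = 32.6 W m⁻².
Energy balance: absorbed = emitted ⇒ πR²·S(1−A) = 4πR²·σT_eq⁴, so T_eq⁴ = S(1−A)/(4σ).
T_eq = [32.6 × 0.43 / (4 × 5.67×10⁻⁸)]^(1/4) = (6.18×10⁷)^(1/4) = 88.7 K.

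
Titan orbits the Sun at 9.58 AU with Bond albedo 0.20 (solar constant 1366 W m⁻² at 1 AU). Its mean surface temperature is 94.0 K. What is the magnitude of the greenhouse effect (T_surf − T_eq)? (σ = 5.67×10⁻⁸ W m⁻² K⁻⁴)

S = 1366/9.58² = 14.88 W m⁻².
T_eq = [S(1−A)/(4σ)]^(1/4) = [14.88×0.80/(4×5.67×10⁻⁸)]^(1/4) = 85.1 K.
ΔT = T_surf − T_eq = 94 − 85.1.

ΔT ≈ 8.9 K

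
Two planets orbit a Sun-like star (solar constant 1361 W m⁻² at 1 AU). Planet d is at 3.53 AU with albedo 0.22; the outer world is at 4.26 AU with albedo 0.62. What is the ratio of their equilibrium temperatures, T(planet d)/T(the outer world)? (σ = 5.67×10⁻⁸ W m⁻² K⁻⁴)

T₁/T₂ ≈ 1.315

T_eq = [S₀(1−A)/(4σd²)]^(1/4), so T ∝ (1−A)^(1/4) / √d.
T₁ = [1361×0.78/(4×5.67×10⁻⁸×3.53²)]^(1/4) = 139.22 K.
T₂ = [1361×0.38/(4×5.67×10⁻⁸×4.26²)]^(1/4) = 105.88 K.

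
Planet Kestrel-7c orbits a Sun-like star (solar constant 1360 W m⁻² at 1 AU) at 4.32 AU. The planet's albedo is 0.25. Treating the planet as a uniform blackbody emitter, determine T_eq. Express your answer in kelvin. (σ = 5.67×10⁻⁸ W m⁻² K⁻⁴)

Flux at 4.32 AU: S = 1360/4.32² = 72.9 W m⁻².
Energy balance: absorbed = emitted ⇒ πR²·S(1−A) = 4πR²·σT_eq⁴, so T_eq⁴ = S(1−A)/(4σ).
T_eq = [72.9 × 0.75 / (4 × 5.67×10⁻⁸)]^(1/4) = (2.41×10⁸)^(1/4) = 125 K.

T_eq ≈ 125 K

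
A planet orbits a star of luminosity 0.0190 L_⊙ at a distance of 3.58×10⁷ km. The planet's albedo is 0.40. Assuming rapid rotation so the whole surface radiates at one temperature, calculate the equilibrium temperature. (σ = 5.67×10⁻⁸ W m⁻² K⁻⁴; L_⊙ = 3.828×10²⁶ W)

T_eq ≈ 186 K

d = 3.58×10⁷ km = 3.58×10¹⁰ m.
L = 0.0190 × 3.828×10²⁶ = 7.27×10²⁴ W.
Flux: S = L/(4πd²) = 7.27×10²⁴/(4π×(3.58×10¹⁰)²) = 452 W m⁻².
Energy balance: absorbed = emitted ⇒ πR²·S(1−A) = 4πR²·σT_eq⁴, so T_eq⁴ = S(1−A)/(4σ).
T_eq = [452 × 0.60 / (4 × 5.67×10⁻⁸)]^(1/4) = (1.19×10⁹)^(1/4) = 186 K.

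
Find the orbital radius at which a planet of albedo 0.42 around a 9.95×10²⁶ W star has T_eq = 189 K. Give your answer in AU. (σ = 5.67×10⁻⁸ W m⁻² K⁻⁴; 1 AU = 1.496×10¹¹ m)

From T_eq⁴ = L(1−A)/(16πσd²): d = √[L(1−A)/(16πσT_eq⁴)].
d = √[9.95×10²⁶ × 0.58 / (16π × 5.67×10⁻⁸ × (189)⁴)] = 3.98×10¹¹ m = 2.66 AU.

d ≈ 2.66 AU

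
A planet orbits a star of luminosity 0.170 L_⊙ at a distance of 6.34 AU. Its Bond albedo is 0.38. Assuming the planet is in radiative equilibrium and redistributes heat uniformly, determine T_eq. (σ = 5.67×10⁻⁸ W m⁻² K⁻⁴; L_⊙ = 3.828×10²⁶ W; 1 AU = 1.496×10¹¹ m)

T_eq ≈ 63.0 K

d = 6.34 AU = 9.48×10¹¹ m.
L = 0.170 × 3.828×10²⁶ = 6.51×10²⁵ W.
Flux: S = L/(4πd²) = 6.51×10²⁵/(4π×(9.48×10¹¹)²) = 5.76 W m⁻².
Energy balance: absorbed = emitted ⇒ πR²·S(1−A) = 4πR²·σT_eq⁴, so T_eq⁴ = S(1−A)/(4σ).
T_eq = [5.76 × 0.62 / (4 × 5.67×10⁻⁸)]^(1/4) = (1.57×10⁷)^(1/4) = 63.0 K.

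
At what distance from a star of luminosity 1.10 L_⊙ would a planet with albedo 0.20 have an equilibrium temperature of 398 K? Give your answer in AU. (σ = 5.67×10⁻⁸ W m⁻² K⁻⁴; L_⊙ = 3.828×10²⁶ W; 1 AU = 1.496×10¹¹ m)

L = 1.10 × 3.828×10²⁶ = 4.21×10²⁶ W.
From T_eq⁴ = L(1−A)/(16πσd²): d = √[L(1−A)/(16πσT_eq⁴)].
d = √[4.21×10²⁶ × 0.80 / (16π × 5.67×10⁻⁸ × (398)⁴)] = 6.86×10¹⁰ m = 0.459 AU.

d ≈ 0.459 AU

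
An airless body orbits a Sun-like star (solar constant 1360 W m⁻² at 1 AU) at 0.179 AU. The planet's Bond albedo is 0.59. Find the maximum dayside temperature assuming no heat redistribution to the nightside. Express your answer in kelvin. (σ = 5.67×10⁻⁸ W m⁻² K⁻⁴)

Flux at 0.179 AU: S = 1360/0.179² = 4.24×10⁴ W m⁻².
With no redistribution each surface element balances locally: S(1−A) = σT⁴.
T = [4.24×10⁴ × 0.41 / 5.67×10⁻⁸]^(1/4) = (3.07×10¹¹)^(1/4) = 744 K.

T_ss ≈ 744 K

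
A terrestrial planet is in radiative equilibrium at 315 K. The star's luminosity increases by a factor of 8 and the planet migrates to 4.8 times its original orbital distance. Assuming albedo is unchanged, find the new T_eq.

T_eq ≈ 242 K

T_eq ∝ L^(1/4) · d^(−1/2).
T′ = 315 × 8^(1/4) / 4.8^(1/2) = 242 K.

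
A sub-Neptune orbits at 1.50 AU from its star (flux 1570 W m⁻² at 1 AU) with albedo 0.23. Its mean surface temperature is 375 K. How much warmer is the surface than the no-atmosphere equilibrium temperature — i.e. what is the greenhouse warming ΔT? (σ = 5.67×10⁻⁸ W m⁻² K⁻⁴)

S = 1570/1.50² = 697.8 W m⁻².
T_eq = [S(1−A)/(4σ)]^(1/4) = [697.8×0.77/(4×5.67×10⁻⁸)]^(1/4) = 220.6 K.
ΔT = T_surf − T_eq = 375 − 220.6.

ΔT ≈ 154.4 K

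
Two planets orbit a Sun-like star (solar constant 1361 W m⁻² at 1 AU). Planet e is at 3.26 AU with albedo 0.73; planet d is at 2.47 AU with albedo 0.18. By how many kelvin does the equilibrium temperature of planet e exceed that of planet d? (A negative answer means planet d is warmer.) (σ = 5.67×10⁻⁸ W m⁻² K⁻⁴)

T_eq = [S₀(1−A)/(4σd²)]^(1/4), so T ∝ (1−A)^(1/4) / √d.
T₁ = [1361×0.27/(4×5.67×10⁻⁸×3.26²)]^(1/4) = 111.12 K.
T₂ = [1361×0.82/(4×5.67×10⁻⁸×2.47²)]^(1/4) = 168.52 K.

ΔT ≈ -57.4 K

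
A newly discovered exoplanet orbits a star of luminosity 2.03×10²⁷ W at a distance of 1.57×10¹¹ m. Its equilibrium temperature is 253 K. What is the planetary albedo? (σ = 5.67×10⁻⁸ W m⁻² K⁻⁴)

Flux: S = L/(4πd²) = 2.03×10²⁷/(4π×(1.57×10¹¹)²) = 6550 W m⁻².
From T_eq⁴ = S(1−A)/(4σ): 1−A = 4σT_eq⁴/S.
1−A = 4 × 5.67×10⁻⁸ × (253)⁴ / 6550 = 0.142.

A ≈ 0.86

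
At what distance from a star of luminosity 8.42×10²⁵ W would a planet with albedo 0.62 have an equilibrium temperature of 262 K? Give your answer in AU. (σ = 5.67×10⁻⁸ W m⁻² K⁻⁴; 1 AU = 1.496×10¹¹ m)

d ≈ 0.326 AU

From T_eq⁴ = L(1−A)/(16πσd²): d = √[L(1−A)/(16πσT_eq⁴)].
d = √[8.42×10²⁵ × 0.38 / (16π × 5.67×10⁻⁸ × (262)⁴)] = 4.88×10¹⁰ m = 0.326 AU.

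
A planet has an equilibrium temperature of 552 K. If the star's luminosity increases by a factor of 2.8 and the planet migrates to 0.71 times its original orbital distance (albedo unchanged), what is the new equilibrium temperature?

T_eq ∝ L^(1/4) · d^(−1/2).
T′ = 552 × 2.8^(1/4) / 0.71^(1/2) = 847 K.

T_eq ≈ 847 K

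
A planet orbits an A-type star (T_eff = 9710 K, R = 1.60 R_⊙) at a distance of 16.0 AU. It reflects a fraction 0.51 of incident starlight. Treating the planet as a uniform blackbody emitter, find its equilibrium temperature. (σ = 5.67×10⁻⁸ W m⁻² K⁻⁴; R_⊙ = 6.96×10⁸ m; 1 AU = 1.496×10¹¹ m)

R_⋆ = 1.60 × 6.96×10⁸ = 1.11×10⁹ m.
d = 16.0 AU = 2.39×10¹² m.
L = 4πR_⋆²σT_⋆⁴ = 4π(1.11×10⁹)² × 5.67×10⁻⁸ × (9710)⁴ = 7.85×10²⁷ W.
S = L/(4πd²) = 109 W m⁻².
Energy balance: absorbed = emitted ⇒ πR²·S(1−A) = 4πR²·σT_eq⁴, so T_eq⁴ = S(1−A)/(4σ).
T_eq = [109 × 0.49 / (4 × 5.67×10⁻⁸)]^(1/4) = (2.36×10⁸)^(1/4) = 124 K.

T_eq ≈ 124 K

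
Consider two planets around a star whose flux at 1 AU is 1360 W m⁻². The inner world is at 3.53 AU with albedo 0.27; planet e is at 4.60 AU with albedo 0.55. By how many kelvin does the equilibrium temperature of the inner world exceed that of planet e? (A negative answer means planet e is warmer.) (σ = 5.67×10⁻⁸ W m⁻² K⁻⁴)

T_eq = [S₀(1−A)/(4σd²)]^(1/4), so T ∝ (1−A)^(1/4) / √d.
T₁ = [1360×0.73/(4×5.67×10⁻⁸×3.53²)]^(1/4) = 136.90 K.
T₂ = [1360×0.45/(4×5.67×10⁻⁸×4.60²)]^(1/4) = 106.27 K.

ΔT ≈ 30.6 K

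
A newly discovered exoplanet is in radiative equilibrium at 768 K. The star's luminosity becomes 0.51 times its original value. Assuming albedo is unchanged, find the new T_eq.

T_eq ∝ L^(1/4) · d^(−1/2).
T′ = 768 × 0.51^(1/4) = 649 K.

T_eq ≈ 649 K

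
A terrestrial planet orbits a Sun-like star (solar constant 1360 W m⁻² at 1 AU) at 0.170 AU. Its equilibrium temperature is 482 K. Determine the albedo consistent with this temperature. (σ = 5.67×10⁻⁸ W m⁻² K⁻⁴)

Flux at 0.170 AU: S = 1360/0.170² = 4.71×10⁴ W m⁻².
From T_eq⁴ = S(1−A)/(4σ): 1−A = 4σT_eq⁴/S.
1−A = 4 × 5.67×10⁻⁸ × (482)⁴ / 4.71×10⁴ = 0.260.

A ≈ 0.74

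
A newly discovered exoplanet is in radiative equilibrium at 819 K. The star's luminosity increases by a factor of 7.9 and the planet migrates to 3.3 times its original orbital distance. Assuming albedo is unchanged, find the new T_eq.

T_eq ≈ 756 K

T_eq ∝ L^(1/4) · d^(−1/2).
T′ = 819 × 7.9^(1/4) / 3.3^(1/2) = 756 K.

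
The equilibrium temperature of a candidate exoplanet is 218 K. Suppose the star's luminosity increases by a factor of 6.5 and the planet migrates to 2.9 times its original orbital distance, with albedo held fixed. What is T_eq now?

T_eq ∝ L^(1/4) · d^(−1/2).
T′ = 218 × 6.5^(1/4) / 2.9^(1/2) = 204 K.

T_eq ≈ 204 K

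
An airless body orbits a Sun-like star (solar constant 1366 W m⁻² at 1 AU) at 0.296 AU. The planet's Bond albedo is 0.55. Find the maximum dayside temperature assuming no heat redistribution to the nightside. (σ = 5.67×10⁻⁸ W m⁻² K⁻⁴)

Flux at 0.296 AU: S = 1366/0.296² = 1.56×10⁴ W m⁻².
With no redistribution each surface element balances locally: S(1−A) = σT⁴.
T = [1.56×10⁴ × 0.45 / 5.67×10⁻⁸]^(1/4) = (1.24×10¹¹)^(1/4) = 593 K.

T_ss ≈ 593 K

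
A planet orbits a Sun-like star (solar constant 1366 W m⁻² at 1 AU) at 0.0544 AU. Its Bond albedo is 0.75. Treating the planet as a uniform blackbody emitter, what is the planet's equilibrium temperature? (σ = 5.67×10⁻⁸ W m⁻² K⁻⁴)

Flux at 0.0544 AU: S = 1366/0.0544² = 4.62×10⁵ W m⁻².
Energy balance: absorbed = emitted ⇒ πR²·S(1−A) = 4πR²·σT_eq⁴, so T_eq⁴ = S(1−A)/(4σ).
T_eq = [4.62×10⁵ × 0.25 / (4 × 5.67×10⁻⁸)]^(1/4) = (5.09×10¹¹)^(1/4) = 845 K.

T_eq ≈ 845 K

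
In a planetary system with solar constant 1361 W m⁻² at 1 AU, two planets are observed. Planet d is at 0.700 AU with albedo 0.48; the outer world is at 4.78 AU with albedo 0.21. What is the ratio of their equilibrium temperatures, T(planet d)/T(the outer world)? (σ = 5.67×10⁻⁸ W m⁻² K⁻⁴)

T_eq = [S₀(1−A)/(4σd²)]^(1/4), so T ∝ (1−A)^(1/4) / √d.
T₁ = [1361×0.52/(4×5.67×10⁻⁸×0.700²)]^(1/4) = 282.49 K.
T₂ = [1361×0.79/(4×5.67×10⁻⁸×4.78²)]^(1/4) = 120.02 K.

T₁/T₂ ≈ 2.354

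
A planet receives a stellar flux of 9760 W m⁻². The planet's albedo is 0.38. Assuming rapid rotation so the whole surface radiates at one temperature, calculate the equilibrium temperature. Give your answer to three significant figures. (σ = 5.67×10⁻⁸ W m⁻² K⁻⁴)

Energy balance: absorbed = emitted ⇒ πR²·S(1−A) = 4πR²·σT_eq⁴, so T_eq⁴ = S(1−A)/(4σ).
T_eq = [9760 × 0.62 / (4 × 5.67×10⁻⁸)]^(1/4) = (2.67×10¹⁰)^(1/4) = 404 K.

T_eq ≈ 404 K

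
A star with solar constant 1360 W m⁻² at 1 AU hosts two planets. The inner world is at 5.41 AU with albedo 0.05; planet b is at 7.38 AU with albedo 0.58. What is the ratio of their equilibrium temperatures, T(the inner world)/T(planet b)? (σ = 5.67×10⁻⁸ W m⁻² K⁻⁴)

T_eq = [S₀(1−A)/(4σd²)]^(1/4), so T ∝ (1−A)^(1/4) / √d.
T₁ = [1360×0.95/(4×5.67×10⁻⁸×5.41²)]^(1/4) = 118.12 K.
T₂ = [1360×0.42/(4×5.67×10⁻⁸×7.38²)]^(1/4) = 82.46 K.

T₁/T₂ ≈ 1.432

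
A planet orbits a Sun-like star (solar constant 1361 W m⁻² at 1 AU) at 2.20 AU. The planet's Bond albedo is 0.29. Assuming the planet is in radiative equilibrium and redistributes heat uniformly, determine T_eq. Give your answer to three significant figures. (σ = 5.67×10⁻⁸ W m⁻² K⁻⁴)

T_eq ≈ 172 K

Flux at 2.20 AU: S = 1361/2.20² = 281 W m⁻².
Energy balance: absorbed = emitted ⇒ πR²·S(1−A) = 4πR²·σT_eq⁴, so T_eq⁴ = S(1−A)/(4σ).
T_eq = [281 × 0.71 / (4 × 5.67×10⁻⁸)]^(1/4) = (8.80×10⁸)^(1/4) = 172 K.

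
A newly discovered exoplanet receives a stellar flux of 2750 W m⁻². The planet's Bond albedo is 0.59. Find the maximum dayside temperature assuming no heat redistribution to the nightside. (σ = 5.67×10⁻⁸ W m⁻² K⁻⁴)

With no redistribution each surface element balances locally: S(1−A) = σT⁴.
T = [2750 × 0.41 / 5.67×10⁻⁸]^(1/4) = (1.99×10¹⁰)^(1/4) = 376 K.

T_ss ≈ 376 K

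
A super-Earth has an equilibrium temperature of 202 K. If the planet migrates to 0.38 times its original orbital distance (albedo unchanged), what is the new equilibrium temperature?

T_eq ∝ L^(1/4) · d^(−1/2).
T′ = 202 / 0.38^(1/2) = 328 K.

T_eq ≈ 328 K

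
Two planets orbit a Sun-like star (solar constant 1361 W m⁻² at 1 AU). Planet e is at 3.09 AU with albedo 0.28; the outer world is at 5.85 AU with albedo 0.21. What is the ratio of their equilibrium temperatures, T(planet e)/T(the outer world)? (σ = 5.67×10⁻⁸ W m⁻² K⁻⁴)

T_eq = [S₀(1−A)/(4σd²)]^(1/4), so T ∝ (1−A)^(1/4) / √d.
T₁ = [1361×0.72/(4×5.67×10⁻⁸×3.09²)]^(1/4) = 145.85 K.
T₂ = [1361×0.79/(4×5.67×10⁻⁸×5.85²)]^(1/4) = 108.49 K.

T₁/T₂ ≈ 1.344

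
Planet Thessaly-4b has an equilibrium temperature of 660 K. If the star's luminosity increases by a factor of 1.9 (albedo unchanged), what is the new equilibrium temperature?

T_eq ∝ L^(1/4) · d^(−1/2).
T′ = 660 × 1.9^(1/4) = 775 K.

T_eq ≈ 775 K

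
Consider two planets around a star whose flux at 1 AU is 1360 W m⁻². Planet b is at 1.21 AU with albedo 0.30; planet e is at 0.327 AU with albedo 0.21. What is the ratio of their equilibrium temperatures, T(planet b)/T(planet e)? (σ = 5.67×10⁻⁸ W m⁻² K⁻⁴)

T_eq = [S₀(1−A)/(4σd²)]^(1/4), so T ∝ (1−A)^(1/4) / √d.
T₁ = [1360×0.70/(4×5.67×10⁻⁸×1.21²)]^(1/4) = 231.40 K.
T₂ = [1360×0.79/(4×5.67×10⁻⁸×0.327²)]^(1/4) = 458.78 K.

T₁/T₂ ≈ 0.504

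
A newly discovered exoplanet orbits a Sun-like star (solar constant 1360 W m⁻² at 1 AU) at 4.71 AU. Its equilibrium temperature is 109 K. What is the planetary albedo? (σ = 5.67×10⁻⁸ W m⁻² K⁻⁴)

A ≈ 0.48

Flux at 4.71 AU: S = 1360/4.71² = 61.3 W m⁻².
From T_eq⁴ = S(1−A)/(4σ): 1−A = 4σT_eq⁴/S.
1−A = 4 × 5.67×10⁻⁸ × (109)⁴ / 61.3 = 0.522.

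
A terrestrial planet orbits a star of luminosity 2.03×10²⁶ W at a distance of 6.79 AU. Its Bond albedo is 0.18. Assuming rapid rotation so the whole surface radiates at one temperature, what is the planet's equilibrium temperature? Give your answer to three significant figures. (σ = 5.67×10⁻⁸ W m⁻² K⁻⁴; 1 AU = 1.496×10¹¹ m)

T_eq ≈ 86.7 K

d = 6.79 AU = 1.02×10¹² m.
Flux: S = L/(4πd²) = 2.03×10²⁶/(4π×(1.02×10¹²)²) = 15.7 W m⁻².
Energy balance: absorbed = emitted ⇒ πR²·S(1−A) = 4πR²·σT_eq⁴, so T_eq⁴ = S(1−A)/(4σ).
T_eq = [15.7 × 0.82 / (4 × 5.67×10⁻⁸)]^(1/4) = (5.66×10⁷)^(1/4) = 86.7 K.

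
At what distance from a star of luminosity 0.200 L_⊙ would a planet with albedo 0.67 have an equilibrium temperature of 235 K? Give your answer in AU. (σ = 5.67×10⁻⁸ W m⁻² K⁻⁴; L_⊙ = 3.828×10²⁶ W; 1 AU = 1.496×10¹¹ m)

d ≈ 0.360 AU

L = 0.200 × 3.828×10²⁶ = 7.66×10²⁵ W.
From T_eq⁴ = L(1−A)/(16πσd²): d = √[L(1−A)/(16πσT_eq⁴)].
d = √[7.66×10²⁵ × 0.33 / (16π × 5.67×10⁻⁸ × (235)⁴)] = 5.39×10¹⁰ m = 0.360 AU.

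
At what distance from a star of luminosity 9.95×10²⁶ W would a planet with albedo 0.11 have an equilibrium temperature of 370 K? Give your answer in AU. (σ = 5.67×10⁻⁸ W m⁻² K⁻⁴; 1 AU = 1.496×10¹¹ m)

From T_eq⁴ = L(1−A)/(16πσd²): d = √[L(1−A)/(16πσT_eq⁴)].
d = √[9.95×10²⁶ × 0.89 / (16π × 5.67×10⁻⁸ × (370)⁴)] = 1.29×10¹¹ m = 0.861 AU.

d ≈ 0.861 AU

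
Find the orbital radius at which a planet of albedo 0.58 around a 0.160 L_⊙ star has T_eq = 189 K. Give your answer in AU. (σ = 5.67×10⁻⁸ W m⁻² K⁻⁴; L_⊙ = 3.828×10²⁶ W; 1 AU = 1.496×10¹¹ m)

L = 0.160 × 3.828×10²⁶ = 6.12×10²⁵ W.
From T_eq⁴ = L(1−A)/(16πσd²): d = √[L(1−A)/(16πσT_eq⁴)].
d = √[6.12×10²⁵ × 0.42 / (16π × 5.67×10⁻⁸ × (189)⁴)] = 8.41×10¹⁰ m = 0.562 AU.

d ≈ 0.562 AU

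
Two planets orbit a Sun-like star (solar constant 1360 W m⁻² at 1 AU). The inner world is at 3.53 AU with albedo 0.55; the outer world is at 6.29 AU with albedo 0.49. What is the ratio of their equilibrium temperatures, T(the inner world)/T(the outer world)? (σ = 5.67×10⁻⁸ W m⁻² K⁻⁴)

T₁/T₂ ≈ 1.294

T_eq = [S₀(1−A)/(4σd²)]^(1/4), so T ∝ (1−A)^(1/4) / √d.
T₁ = [1360×0.45/(4×5.67×10⁻⁸×3.53²)]^(1/4) = 121.31 K.
T₂ = [1360×0.51/(4×5.67×10⁻⁸×6.29²)]^(1/4) = 93.77 K.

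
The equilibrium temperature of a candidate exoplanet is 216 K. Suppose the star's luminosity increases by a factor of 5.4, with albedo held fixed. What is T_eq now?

T_eq ≈ 329 K

T_eq ∝ L^(1/4) · d^(−1/2).
T′ = 216 × 5.4^(1/4) = 329 K.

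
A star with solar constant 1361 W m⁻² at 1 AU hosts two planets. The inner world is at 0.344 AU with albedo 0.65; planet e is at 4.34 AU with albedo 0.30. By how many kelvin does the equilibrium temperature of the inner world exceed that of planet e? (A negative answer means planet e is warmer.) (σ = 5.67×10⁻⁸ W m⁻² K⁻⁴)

ΔT ≈ 242.8 K

T_eq = [S₀(1−A)/(4σd²)]^(1/4), so T ∝ (1−A)^(1/4) / √d.
T₁ = [1361×0.35/(4×5.67×10⁻⁸×0.344²)]^(1/4) = 365.00 K.
T₂ = [1361×0.70/(4×5.67×10⁻⁸×4.34²)]^(1/4) = 122.20 K.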